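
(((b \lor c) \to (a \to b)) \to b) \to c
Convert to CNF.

\lnot b \lor c

(((b \lor c) \to (a \to b)) \to b) \to c
⇔ \lnot (((b \lor c) \to (a \to b)) \to b) \lor c   (eliminate \to)
⇔ \lnot (\lnot ((b \lor c) \to (a \to b)) \lor b) \lor c   (eliminate \to)
⇔ \lnot (\lnot (\lnot (b \lor c) \lor (a \to b)) \lor b) \lor c   (eliminate \to)
⇔ \lnot (\lnot (\lnot (b \lor c) \lor \lnot a \lor b) \lor b) \lor c   (eliminate \to)
⇔ (\lnot \lnot (\lnot (b \lor c) \lor \lnot a \lor b) \land \lnot b) \lor c   (De Morgan)
⇔ ((\lnot (b \lor c) \lor \lnot a \lor b) \land \lnot b) \lor c   (double negation)
⇔ (((\lnot b \land \lnot c) \lor \lnot a \lor b) \land \lnot b) \lor c   (De Morgan)
⇔ (\lnot b \lor \lnot a \lor b \lor c) \land (\lnot c \lor \lnot a \lor b \lor c) \land (\lnot b \lor c)   (distribute \lor over \land)
⇔ \lnot b \lor c   (simplify)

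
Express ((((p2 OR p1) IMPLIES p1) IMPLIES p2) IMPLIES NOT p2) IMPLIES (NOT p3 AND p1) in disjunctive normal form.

p2 OR (NOT p3 AND p1)

((((p2 OR p1) IMPLIES p1) IMPLIES p2) IMPLIES NOT p2) IMPLIES (NOT p3 AND p1)
≡ NOT ((((p2 OR p1) IMPLIES p1) IMPLIES p2) IMPLIES NOT p2) OR (NOT p3 AND p1)   (eliminate IMPLIES)
≡ NOT (NOT (((p2 OR p1) IMPLIES p1) IMPLIES p2) OR NOT p2) OR (NOT p3 AND p1)   (eliminate IMPLIES)
≡ NOT (NOT (NOT ((p2 OR p1) IMPLIES p1) OR p2) OR NOT p2) OR (NOT p3 AND p1)   (eliminate IMPLIES)
≡ NOT (NOT (NOT (NOT (p2 OR p1) OR p1) OR p2) OR NOT p2) OR (NOT p3 AND p1)   (eliminate IMPLIES)
≡ (NOT NOT (NOT (NOT (p2 OR p1) OR p1) OR p2) AND NOT NOT p2) OR (NOT p3 AND p1)   (De Morgan)
≡ ((NOT (NOT (p2 OR p1) OR p1) OR p2) AND NOT NOT p2) OR (NOT p3 AND p1)   (double negation)
≡ (((NOT NOT (p2 OR p1) AND NOT p1) OR p2) AND NOT NOT p2) OR (NOT p3 AND p1)   (De Morgan)
≡ ((((p2 OR p1) AND NOT p1) OR p2) AND NOT NOT p2) OR (NOT p3 AND p1)   (double negation)
≡ ((((p2 OR p1) AND NOT p1) OR p2) AND p2) OR (NOT p3 AND p1)   (double negation)
≡ (p2 AND NOT p1 AND p2) OR (p1 AND NOT p1 AND p2) OR (p2 AND p2) OR (NOT p3 AND p1)   (distribute AND over OR)
≡ p2 OR (NOT p3 AND p1)   (simplify)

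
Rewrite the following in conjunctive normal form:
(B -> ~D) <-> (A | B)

(B | A) & (~B | ~D)

(B -> ~D) <-> (A | B)
⇔ ((B -> ~D) -> (A | B)) & ((A | B) -> (B -> ~D))   [eliminate <->]
⇔ (~(B -> ~D) | A | B) & ((A | B) -> (B -> ~D))   [eliminate ->]
⇔ (~(~B | ~D) | A | B) & ((A | B) -> (B -> ~D))   [eliminate ->]
⇔ (~(~B | ~D) | A | B) & (~(A | B) | (B -> ~D))   [eliminate ->]
⇔ (~(~B | ~D) | A | B) & (~(A | B) | ~B | ~D)   [eliminate ->]
⇔ ((~~B & ~~D) | A | B) & (~(A | B) | ~B | ~D)   [De Morgan]
⇔ ((B & ~~D) | A | B) & (~(A | B) | ~B | ~D)   [double negation]
⇔ ((B & D) | A | B) & (~(A | B) | ~B | ~D)   [double negation]
⇔ ((B & D) | A | B) & ((~A & ~B) | ~B | ~D)   [De Morgan]
⇔ (B | A | B) & (D | A | B) & (~A | ~B | ~D) & (~B | ~B | ~D)   [distribute | over &]
⇔ (B | A) & (~B | ~D)   [simplify]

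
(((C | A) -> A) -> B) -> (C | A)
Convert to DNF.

(~C & ~A & ~B) | C | A

(((C | A) -> A) -> B) -> (C | A)
⇔ ~(((C | A) -> A) -> B) | C | A   (eliminate ->)
⇔ ~(~((C | A) -> A) | B) | C | A   (eliminate ->)
⇔ ~(~(~(C | A) | A) | B) | C | A   (eliminate ->)
⇔ (~~(~(C | A) | A) & ~B) | C | A   (De Morgan)
⇔ ((~(C | A) | A) & ~B) | C | A   (double negation)
⇔ (((~C & ~A) | A) & ~B) | C | A   (De Morgan)
⇔ (~C & ~A & ~B) | (A & ~B) | C | A   (distribute & over |)
⇔ (~C & ~A & ~B) | C | A   (simplify)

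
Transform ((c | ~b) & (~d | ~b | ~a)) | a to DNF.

((c | ~b) & (~d | ~b | ~a)) | a
= (c & ~d) | (c & ~b) | (c & ~a) | (~b & ~d) | (~b & ~b) | (~b & ~a) | a   [distribute & over |]
= (c & ~d) | (c & ~a) | ~b | a   [simplify]

(c & ~d) | (c & ~a) | ~b | a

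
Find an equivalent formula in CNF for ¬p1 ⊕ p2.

(¬p1 ∨ p2) ∧ (p1 ∨ ¬p2)

¬p1 ⊕ p2
⇔ (¬p1 ∨ p2) ∧ ¬(¬p1 ∧ p2)   [expand ⊕]
⇔ (¬p1 ∨ p2) ∧ (¬¬p1 ∨ ¬p2)   [De Morgan]
⇔ (¬p1 ∨ p2) ∧ (p1 ∨ ¬p2)   [double negation]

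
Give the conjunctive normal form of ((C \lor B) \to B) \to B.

((C \lor B) \to B) \to B
⇔ \lnot ((C \lor B) \to B) \lor B
⇔ \lnot (\lnot (C \lor B) \lor B) \lor B
⇔ (\lnot \lnot (C \lor B) \land \lnot B) \lor B
⇔ ((C \lor B) \land \lnot B) \lor B
⇔ (C \lor B \lor B) \land (\lnot B \lor B)
⇔ C \lor B

C \lor B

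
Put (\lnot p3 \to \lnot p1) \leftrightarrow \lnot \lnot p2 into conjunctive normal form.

(\lnot p3 \to \lnot p1) \leftrightarrow \lnot \lnot p2
= ((\lnot p3 \to \lnot p1) \to \lnot \lnot p2) \land (\lnot \lnot p2 \to (\lnot p3 \to \lnot p1))   [eliminate \leftrightarrow]
= (\lnot (\lnot p3 \to \lnot p1) \lor \lnot \lnot p2) \land (\lnot \lnot p2 \to (\lnot p3 \to \lnot p1))   [eliminate \to]
= (\lnot (\lnot \lnot p3 \lor \lnot p1) \lor \lnot \lnot p2) \land (\lnot \lnot p2 \to (\lnot p3 \to \lnot p1))   [eliminate \to]
= (\lnot (\lnot \lnot p3 \lor \lnot p1) \lor \lnot \lnot p2) \land (\lnot \lnot \lnot p2 \lor (\lnot p3 \to \lnot p1))   [eliminate \to]
= (\lnot (\lnot \lnot p3 \lor \lnot p1) \lor \lnot \lnot p2) \land (\lnot \lnot \lnot p2 \lor \lnot \lnot p3 \lor \lnot p1)   [eliminate \to]
= ((\lnot \lnot \lnot p3 \land \lnot \lnot p1) \lor \lnot \lnot p2) \land (\lnot \lnot \lnot p2 \lor \lnot \lnot p3 \lor \lnot p1)   [De Morgan]
= ((\lnot p3 \land \lnot \lnot p1) \lor \lnot \lnot p2) \land (\lnot \lnot \lnot p2 \lor \lnot \lnot p3 \lor \lnot p1)   [double negation]
= ((\lnot p3 \land p1) \lor \lnot \lnot p2) \land (\lnot \lnot \lnot p2 \lor \lnot \lnot p3 \lor \lnot p1)   [double negation]
= ((\lnot p3 \land p1) \lor p2) \land (\lnot \lnot \lnot p2 \lor \lnot \lnot p3 \lor \lnot p1)   [double negation]
= ((\lnot p3 \land p1) \lor p2) \land (\lnot p2 \lor \lnot \lnot p3 \lor \lnot p1)   [double negation]
= ((\lnot p3 \land p1) \lor p2) \land (\lnot p2 \lor p3 \lor \lnot p1)   [double negation]
= (\lnot p3 \lor p2) \land (p1 \lor p2) \land (\lnot p2 \lor p3 \lor \lnot p1)   [distribute \lor over \land]

(\lnot p3 \lor p2) \land (p1 \lor p2) \land (\lnot p2 \lor p3 \lor \lnot p1)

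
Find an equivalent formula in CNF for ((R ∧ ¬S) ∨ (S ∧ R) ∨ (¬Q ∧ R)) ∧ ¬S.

((R ∧ ¬S) ∨ (S ∧ R) ∨ (¬Q ∧ R)) ∧ ¬S
≡ (R ∨ S ∨ ¬Q) ∧ (R ∨ S ∨ R) ∧ (R ∨ R ∨ ¬Q) ∧ (R ∨ R ∨ R) ∧ (¬S ∨ S ∨ ¬Q) ∧ (¬S ∨ S ∨ R) ∧ (¬S ∨ R ∨ ¬Q) ∧ (¬S ∨ R ∨ R) ∧ ¬S
≡ R ∧ ¬S

R ∧ ¬S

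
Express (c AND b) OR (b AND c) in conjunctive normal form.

(c AND b) OR (b AND c)
≡ (c OR b) AND (c OR c) AND (b OR b) AND (b OR c)   — distribute OR over AND
≡ c AND b   — simplify

c AND b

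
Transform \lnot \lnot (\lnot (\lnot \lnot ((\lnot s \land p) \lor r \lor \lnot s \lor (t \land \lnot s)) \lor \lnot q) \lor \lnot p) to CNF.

(s \lor \lnot p) \land (\lnot r \lor \lnot p) \land (q \lor \lnot p)

\lnot \lnot (\lnot (\lnot \lnot ((\lnot s \land p) \lor r \lor \lnot s \lor (t \land \lnot s)) \lor \lnot q) \lor \lnot p)
= \lnot (\lnot \lnot ((\lnot s \land p) \lor r \lor \lnot s \lor (t \land \lnot s)) \lor \lnot q) \lor \lnot p   (double negation)
= (\lnot \lnot \lnot ((\lnot s \land p) \lor r \lor \lnot s \lor (t \land \lnot s)) \land \lnot \lnot q) \lor \lnot p   (De Morgan)
= (\lnot ((\lnot s \land p) \lor r \lor \lnot s \lor (t \land \lnot s)) \land \lnot \lnot q) \lor \lnot p   (double negation)
= (\lnot (\lnot s \land p) \land \lnot r \land \lnot \lnot s \land \lnot (t \land \lnot s) \land \lnot \lnot q) \lor \lnot p   (De Morgan)
= ((\lnot \lnot s \lor \lnot p) \land \lnot r \land \lnot \lnot s \land \lnot (t \land \lnot s) \land \lnot \lnot q) \lor \lnot p   (De Morgan)
= ((s \lor \lnot p) \land \lnot r \land \lnot \lnot s \land \lnot (t \land \lnot s) \land \lnot \lnot q) \lor \lnot p   (double negation)
= ((s \lor \lnot p) \land \lnot r \land s \land \lnot (t \land \lnot s) \land \lnot \lnot q) \lor \lnot p   (double negation)
= ((s \lor \lnot p) \land \lnot r \land s \land (\lnot t \lor \lnot \lnot s) \land \lnot \lnot q) \lor \lnot p   (De Morgan)
= ((s \lor \lnot p) \land \lnot r \land s \land (\lnot t \lor s) \land \lnot \lnot q) \lor \lnot p   (double negation)
= ((s \lor \lnot p) \land \lnot r \land s \land (\lnot t \lor s) \land q) \lor \lnot p   (double negation)
= (s \lor \lnot p \lor \lnot p) \land (\lnot r \lor \lnot p) \land (s \lor \lnot p) \land (\lnot t \lor s \lor \lnot p) \land (q \lor \lnot p)   (distribute \lor over \land)
= (s \lor \lnot p) \land (\lnot r \lor \lnot p) \land (q \lor \lnot p)   (simplify)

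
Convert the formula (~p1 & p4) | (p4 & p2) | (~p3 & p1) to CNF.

(~p1 | p2 | ~p3) & (p4 | ~p3) & (p4 | p1)

(~p1 & p4) | (p4 & p2) | (~p3 & p1)
≡ (~p1 | p4 | ~p3) & (~p1 | p4 | p1) & (~p1 | p2 | ~p3) & (~p1 | p2 | p1) & (p4 | p4 | ~p3) & (p4 | p4 | p1) & (p4 | p2 | ~p3) & (p4 | p2 | p1)   [distribute | over &]
≡ (~p1 | p2 | ~p3) & (p4 | ~p3) & (p4 | p1)   [simplify]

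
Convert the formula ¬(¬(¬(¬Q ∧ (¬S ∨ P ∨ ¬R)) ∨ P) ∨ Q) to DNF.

(S ∧ ¬P ∧ R ∧ ¬Q) ∨ (P ∧ ¬Q)

¬(¬(¬(¬Q ∧ (¬S ∨ P ∨ ¬R)) ∨ P) ∨ Q)
≡ ¬¬(¬(¬Q ∧ (¬S ∨ P ∨ ¬R)) ∨ P) ∧ ¬Q   — De Morgan
≡ (¬(¬Q ∧ (¬S ∨ P ∨ ¬R)) ∨ P) ∧ ¬Q   — double negation
≡ (¬¬Q ∨ ¬(¬S ∨ P ∨ ¬R) ∨ P) ∧ ¬Q   — De Morgan
≡ (Q ∨ ¬(¬S ∨ P ∨ ¬R) ∨ P) ∧ ¬Q   — double negation
≡ (Q ∨ (¬¬S ∧ ¬P ∧ ¬¬R) ∨ P) ∧ ¬Q   — De Morgan
≡ (Q ∨ (S ∧ ¬P ∧ ¬¬R) ∨ P) ∧ ¬Q   — double negation
≡ (Q ∨ (S ∧ ¬P ∧ R) ∨ P) ∧ ¬Q   — double negation
≡ (Q ∧ ¬Q) ∨ (S ∧ ¬P ∧ R ∧ ¬Q) ∨ (P ∧ ¬Q)   — distribute ∧ over ∨
≡ (S ∧ ¬P ∧ R ∧ ¬Q) ∨ (P ∧ ¬Q)   — simplify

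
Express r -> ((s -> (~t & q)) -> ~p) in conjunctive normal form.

(~r | s | ~p) & (~r | t | ~q | ~p)

r -> ((s -> (~t & q)) -> ~p)
≡ ~r | ((s -> (~t & q)) -> ~p)   [eliminate ->]
≡ ~r | ~(s -> (~t & q)) | ~p   [eliminate ->]
≡ ~r | ~(~s | (~t & q)) | ~p   [eliminate ->]
≡ ~r | (~~s & ~(~t & q)) | ~p   [De Morgan]
≡ ~r | (s & ~(~t & q)) | ~p   [double negation]
≡ ~r | (s & (~~t | ~q)) | ~p   [De Morgan]
≡ ~r | (s & (t | ~q)) | ~p   [double negation]
≡ (~r | s | ~p) & (~r | t | ~q | ~p)   [distribute | over &]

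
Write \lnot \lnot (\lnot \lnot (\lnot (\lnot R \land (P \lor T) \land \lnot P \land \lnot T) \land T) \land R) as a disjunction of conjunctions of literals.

R \land T

\lnot \lnot (\lnot \lnot (\lnot (\lnot R \land (P \lor T) \land \lnot P \land \lnot T) \land T) \land R)
= \lnot \lnot (\lnot (\lnot R \land (P \lor T) \land \lnot P \land \lnot T) \land T) \land R   — double negation
= \lnot (\lnot R \land (P \lor T) \land \lnot P \land \lnot T) \land T \land R   — double negation
= (\lnot \lnot R \lor \lnot (P \lor T) \lor \lnot \lnot P \lor \lnot \lnot T) \land T \land R   — De Morgan
= (R \lor \lnot (P \lor T) \lor \lnot \lnot P \lor \lnot \lnot T) \land T \land R   — double negation
= (R \lor (\lnot P \land \lnot T) \lor \lnot \lnot P \lor \lnot \lnot T) \land T \land R   — De Morgan
= (R \lor (\lnot P \land \lnot T) \lor P \lor \lnot \lnot T) \land T \land R   — double negation
= (R \lor (\lnot P \land \lnot T) \lor P \lor T) \land T \land R   — double negation
= (R \land T \land R) \lor (\lnot P \land \lnot T \land T \land R) \lor (P \land T \land R) \lor (T \land T \land R)   — distribute \land over \lor
= R \land T   — simplify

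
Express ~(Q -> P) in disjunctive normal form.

~(Q -> P)
= ~(~Q | P)   (eliminate ->)
= ~~Q & ~P   (De Morgan)
= Q & ~P   (double negation)

Q & ~P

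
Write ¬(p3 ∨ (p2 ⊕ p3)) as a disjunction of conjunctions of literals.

¬(p3 ∨ (p2 ⊕ p3))
= ¬(p3 ∨ (p2 ∧ ¬p3) ∨ (¬p2 ∧ p3))   (expand ⊕)
= ¬p3 ∧ ¬(p2 ∧ ¬p3) ∧ ¬(¬p2 ∧ p3)   (De Morgan)
= ¬p3 ∧ (¬p2 ∨ ¬¬p3) ∧ ¬(¬p2 ∧ p3)   (De Morgan)
= ¬p3 ∧ (¬p2 ∨ p3) ∧ ¬(¬p2 ∧ p3)   (double negation)
= ¬p3 ∧ (¬p2 ∨ p3) ∧ (¬¬p2 ∨ ¬p3)   (De Morgan)
= ¬p3 ∧ (¬p2 ∨ p3) ∧ (p2 ∨ ¬p3)   (double negation)
= (¬p3 ∧ ¬p2 ∧ p2) ∨ (¬p3 ∧ ¬p2 ∧ ¬p3) ∨ (¬p3 ∧ p3 ∧ p2) ∨ (¬p3 ∧ p3 ∧ ¬p3)   (distribute ∧ over ∨)
= ¬p3 ∧ ¬p2   (simplify)

¬p3 ∧ ¬p2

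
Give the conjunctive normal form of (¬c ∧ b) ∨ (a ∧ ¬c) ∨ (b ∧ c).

(¬c ∨ b) ∧ (b ∨ a)

(¬c ∧ b) ∨ (a ∧ ¬c) ∨ (b ∧ c)
≡ (¬c ∨ a ∨ b) ∧ (¬c ∨ a ∨ c) ∧ (¬c ∨ ¬c ∨ b) ∧ (¬c ∨ ¬c ∨ c) ∧ (b ∨ a ∨ b) ∧ (b ∨ a ∨ c) ∧ (b ∨ ¬c ∨ b) ∧ (b ∨ ¬c ∨ c)   [distribute ∨ over ∧]
≡ (¬c ∨ b) ∧ (b ∨ a)   [simplify]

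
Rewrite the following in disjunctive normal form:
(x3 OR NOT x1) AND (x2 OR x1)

(x3 AND x2) OR (x3 AND x1) OR (NOT x1 AND x2)

(x3 OR NOT x1) AND (x2 OR x1)
⇔ (x3 AND x2) OR (x3 AND x1) OR (NOT x1 AND x2) OR (NOT x1 AND x1)   (distribute AND over OR)
⇔ (x3 AND x2) OR (x3 AND x1) OR (NOT x1 AND x2)   (simplify)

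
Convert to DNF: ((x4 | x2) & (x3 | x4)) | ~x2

x4 | (x2 & x3) | ~x2

((x4 | x2) & (x3 | x4)) | ~x2
⇔ (x4 & x3) | (x4 & x4) | (x2 & x3) | (x2 & x4) | ~x2   (distribute & over |)
⇔ x4 | (x2 & x3) | ~x2   (simplify)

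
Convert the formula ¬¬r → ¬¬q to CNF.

¬¬r → ¬¬q
≡ ¬¬¬r ∨ ¬¬q
≡ ¬r ∨ ¬¬q
≡ ¬r ∨ q

¬r ∨ q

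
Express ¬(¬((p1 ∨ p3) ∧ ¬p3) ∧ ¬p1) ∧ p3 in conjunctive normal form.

¬(¬((p1 ∨ p3) ∧ ¬p3) ∧ ¬p1) ∧ p3
= (¬¬((p1 ∨ p3) ∧ ¬p3) ∨ ¬¬p1) ∧ p3   [De Morgan]
= (((p1 ∨ p3) ∧ ¬p3) ∨ ¬¬p1) ∧ p3   [double negation]
= (((p1 ∨ p3) ∧ ¬p3) ∨ p1) ∧ p3   [double negation]
= (p1 ∨ p3 ∨ p1) ∧ (¬p3 ∨ p1) ∧ p3   [distribute ∨ over ∧]
= (¬p3 ∨ p1) ∧ p3   [simplify]

(¬p3 ∨ p1) ∧ p3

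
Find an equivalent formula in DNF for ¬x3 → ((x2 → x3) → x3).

x3 ∨ (x2 ∧ ¬x3)

¬x3 → ((x2 → x3) → x3)
= ¬¬x3 ∨ ((x2 → x3) → x3)   [eliminate →]
= ¬¬x3 ∨ ¬(x2 → x3) ∨ x3   [eliminate →]
= ¬¬x3 ∨ ¬(¬x2 ∨ x3) ∨ x3   [eliminate →]
= x3 ∨ ¬(¬x2 ∨ x3) ∨ x3   [double negation]
= x3 ∨ (¬¬x2 ∧ ¬x3) ∨ x3   [De Morgan]
= x3 ∨ (x2 ∧ ¬x3) ∨ x3   [double negation]
= x3 ∨ (x2 ∧ ¬x3)   [simplify]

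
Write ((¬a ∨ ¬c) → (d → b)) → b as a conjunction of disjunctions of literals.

(¬a ∨ ¬c ∨ b) ∧ (d ∨ b)

((¬a ∨ ¬c) → (d → b)) → b
= ¬((¬a ∨ ¬c) → (d → b)) ∨ b   [eliminate →]
= ¬(¬(¬a ∨ ¬c) ∨ (d → b)) ∨ b   [eliminate →]
= ¬(¬(¬a ∨ ¬c) ∨ ¬d ∨ b) ∨ b   [eliminate →]
= (¬¬(¬a ∨ ¬c) ∧ ¬¬d ∧ ¬b) ∨ b   [De Morgan]
= ((¬a ∨ ¬c) ∧ ¬¬d ∧ ¬b) ∨ b   [double negation]
= ((¬a ∨ ¬c) ∧ d ∧ ¬b) ∨ b   [double negation]
= (¬a ∨ ¬c ∨ b) ∧ (d ∨ b) ∧ (¬b ∨ b)   [distribute ∨ over ∧]
= (¬a ∨ ¬c ∨ b) ∧ (d ∨ b)   [simplify]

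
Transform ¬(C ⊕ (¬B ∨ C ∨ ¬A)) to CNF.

¬(C ⊕ (¬B ∨ C ∨ ¬A))
≡ ¬((C ∨ ¬B ∨ C ∨ ¬A) ∧ ¬(C ∧ (¬B ∨ C ∨ ¬A)))   [expand ⊕]
≡ ¬(C ∨ ¬B ∨ C ∨ ¬A) ∨ ¬¬(C ∧ (¬B ∨ C ∨ ¬A))   [De Morgan]
≡ (¬C ∧ ¬¬B ∧ ¬C ∧ ¬¬A) ∨ ¬¬(C ∧ (¬B ∨ C ∨ ¬A))   [De Morgan]
≡ (¬C ∧ B ∧ ¬C ∧ ¬¬A) ∨ ¬¬(C ∧ (¬B ∨ C ∨ ¬A))   [double negation]
≡ (¬C ∧ B ∧ ¬C ∧ A) ∨ ¬¬(C ∧ (¬B ∨ C ∨ ¬A))   [double negation]
≡ (¬C ∧ B ∧ ¬C ∧ A) ∨ (C ∧ (¬B ∨ C ∨ ¬A))   [double negation]
≡ (¬C ∨ C) ∧ (¬C ∨ ¬B ∨ C ∨ ¬A) ∧ (B ∨ C) ∧ (B ∨ ¬B ∨ C ∨ ¬A) ∧ (¬C ∨ C) ∧ (¬C ∨ ¬B ∨ C ∨ ¬A) ∧ (A ∨ C) ∧ (A ∨ ¬B ∨ C ∨ ¬A)   [distribute ∨ over ∧]
≡ (B ∨ C) ∧ (A ∨ C)   [simplify]

(B ∨ C) ∧ (A ∨ C)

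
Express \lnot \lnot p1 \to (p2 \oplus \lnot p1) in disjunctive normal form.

\lnot p1 \lor (p2 \land p1)

\lnot \lnot p1 \to (p2 \oplus \lnot p1)
= \lnot \lnot \lnot p1 \lor (p2 \oplus \lnot p1)
= \lnot \lnot \lnot p1 \lor (p2 \land \lnot \lnot p1) \lor (\lnot p2 \land \lnot p1)
= \lnot p1 \lor (p2 \land \lnot \lnot p1) \lor (\lnot p2 \land \lnot p1)
= \lnot p1 \lor (p2 \land p1) \lor (\lnot p2 \land \lnot p1)
= \lnot p1 \lor (p2 \land p1)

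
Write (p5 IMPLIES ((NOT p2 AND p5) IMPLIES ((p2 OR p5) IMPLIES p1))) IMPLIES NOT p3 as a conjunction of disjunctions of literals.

(p5 IMPLIES ((NOT p2 AND p5) IMPLIES ((p2 OR p5) IMPLIES p1))) IMPLIES NOT p3
≡ NOT (p5 IMPLIES ((NOT p2 AND p5) IMPLIES ((p2 OR p5) IMPLIES p1))) OR NOT p3   [eliminate IMPLIES]
≡ NOT (NOT p5 OR ((NOT p2 AND p5) IMPLIES ((p2 OR p5) IMPLIES p1))) OR NOT p3   [eliminate IMPLIES]
≡ NOT (NOT p5 OR NOT (NOT p2 AND p5) OR ((p2 OR p5) IMPLIES p1)) OR NOT p3   [eliminate IMPLIES]
≡ NOT (NOT p5 OR NOT (NOT p2 AND p5) OR NOT (p2 OR p5) OR p1) OR NOT p3   [eliminate IMPLIES]
≡ (NOT NOT p5 AND NOT NOT (NOT p2 AND p5) AND NOT NOT (p2 OR p5) AND NOT p1) OR NOT p3   [De Morgan]
≡ (p5 AND NOT NOT (NOT p2 AND p5) AND NOT NOT (p2 OR p5) AND NOT p1) OR NOT p3   [double negation]
≡ (p5 AND NOT p2 AND p5 AND NOT NOT (p2 OR p5) AND NOT p1) OR NOT p3   [double negation]
≡ (p5 AND NOT p2 AND p5 AND (p2 OR p5) AND NOT p1) OR NOT p3   [double negation]
≡ (p5 OR NOT p3) AND (NOT p2 OR NOT p3) AND (p5 OR NOT p3) AND (p2 OR p5 OR NOT p3) AND (NOT p1 OR NOT p3)   [distribute OR over AND]
≡ (p5 OR NOT p3) AND (NOT p2 OR NOT p3) AND (NOT p1 OR NOT p3)   [simplify]

(p5 OR NOT p3) AND (NOT p2 OR NOT p3) AND (NOT p1 OR NOT p3)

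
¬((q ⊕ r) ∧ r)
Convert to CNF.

¬((q ⊕ r) ∧ r)
≡ ¬((q ∨ r) ∧ ¬(q ∧ r) ∧ r)   — expand ⊕
≡ ¬(q ∨ r) ∨ ¬¬(q ∧ r) ∨ ¬r   — De Morgan
≡ (¬q ∧ ¬r) ∨ ¬¬(q ∧ r) ∨ ¬r   — De Morgan
≡ (¬q ∧ ¬r) ∨ (q ∧ r) ∨ ¬r   — double negation
≡ (¬q ∨ q ∨ ¬r) ∧ (¬q ∨ r ∨ ¬r) ∧ (¬r ∨ q ∨ ¬r) ∧ (¬r ∨ r ∨ ¬r)   — distribute ∨ over ∧
≡ ¬r ∨ q   — simplify

¬r ∨ q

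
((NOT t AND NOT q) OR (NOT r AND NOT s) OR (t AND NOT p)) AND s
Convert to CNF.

(NOT t OR NOT r OR NOT p) AND (NOT t OR NOT s OR NOT p) AND (NOT q OR NOT r OR t) AND (NOT q OR NOT r OR NOT p) AND (NOT q OR NOT s OR t) AND (NOT q OR NOT s OR NOT p) AND s

((NOT t AND NOT q) OR (NOT r AND NOT s) OR (t AND NOT p)) AND s
≡ (NOT t OR NOT r OR t) AND (NOT t OR NOT r OR NOT p) AND (NOT t OR NOT s OR t) AND (NOT t OR NOT s OR NOT p) AND (NOT q OR NOT r OR t) AND (NOT q OR NOT r OR NOT p) AND (NOT q OR NOT s OR t) AND (NOT q OR NOT s OR NOT p) AND s   [distribute OR over AND]
≡ (NOT t OR NOT r OR NOT p) AND (NOT t OR NOT s OR NOT p) AND (NOT q OR NOT r OR t) AND (NOT q OR NOT r OR NOT p) AND (NOT q OR NOT s OR t) AND (NOT q OR NOT s OR NOT p) AND s   [simplify]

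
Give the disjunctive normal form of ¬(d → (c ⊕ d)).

d ∧ c

¬(d → (c ⊕ d))
⇔ ¬(¬d ∨ (c ⊕ d))   (eliminate →)
⇔ ¬(¬d ∨ (c ∧ ¬d) ∨ (¬c ∧ d))   (expand ⊕)
⇔ ¬¬d ∧ ¬(c ∧ ¬d) ∧ ¬(¬c ∧ d)   (De Morgan)
⇔ d ∧ ¬(c ∧ ¬d) ∧ ¬(¬c ∧ d)   (double negation)
⇔ d ∧ (¬c ∨ ¬¬d) ∧ ¬(¬c ∧ d)   (De Morgan)
⇔ d ∧ (¬c ∨ d) ∧ ¬(¬c ∧ d)   (double negation)
⇔ d ∧ (¬c ∨ d) ∧ (¬¬c ∨ ¬d)   (De Morgan)
⇔ d ∧ (¬c ∨ d) ∧ (c ∨ ¬d)   (double negation)
⇔ (d ∧ ¬c ∧ c) ∨ (d ∧ ¬c ∧ ¬d) ∨ (d ∧ d ∧ c) ∨ (d ∧ d ∧ ¬d)   (distribute ∧ over ∨)
⇔ d ∧ c   (simplify)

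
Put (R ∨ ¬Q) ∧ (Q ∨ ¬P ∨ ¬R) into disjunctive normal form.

(R ∧ Q) ∨ (R ∧ ¬P) ∨ (¬Q ∧ ¬P) ∨ (¬Q ∧ ¬R)

(R ∨ ¬Q) ∧ (Q ∨ ¬P ∨ ¬R)
≡ (R ∧ Q) ∨ (R ∧ ¬P) ∨ (R ∧ ¬R) ∨ (¬Q ∧ Q) ∨ (¬Q ∧ ¬P) ∨ (¬Q ∧ ¬R)   — distribute ∧ over ∨
≡ (R ∧ Q) ∨ (R ∧ ¬P) ∨ (¬Q ∧ ¬P) ∨ (¬Q ∧ ¬R)   — simplify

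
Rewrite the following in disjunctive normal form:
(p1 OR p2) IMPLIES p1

(p1 OR p2) IMPLIES p1
⇔ NOT (p1 OR p2) OR p1   (eliminate IMPLIES)
⇔ (NOT p1 AND NOT p2) OR p1   (De Morgan)

(NOT p1 AND NOT p2) OR p1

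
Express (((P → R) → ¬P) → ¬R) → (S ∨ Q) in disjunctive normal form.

(¬P ∧ R) ∨ S ∨ Q

(((P → R) → ¬P) → ¬R) → (S ∨ Q)
⇔ ¬(((P → R) → ¬P) → ¬R) ∨ S ∨ Q   (eliminate →)
⇔ ¬(¬((P → R) → ¬P) ∨ ¬R) ∨ S ∨ Q   (eliminate →)
⇔ ¬(¬(¬(P → R) ∨ ¬P) ∨ ¬R) ∨ S ∨ Q   (eliminate →)
⇔ ¬(¬(¬(¬P ∨ R) ∨ ¬P) ∨ ¬R) ∨ S ∨ Q   (eliminate →)
⇔ (¬¬(¬(¬P ∨ R) ∨ ¬P) ∧ ¬¬R) ∨ S ∨ Q   (De Morgan)
⇔ ((¬(¬P ∨ R) ∨ ¬P) ∧ ¬¬R) ∨ S ∨ Q   (double negation)
⇔ (((¬¬P ∧ ¬R) ∨ ¬P) ∧ ¬¬R) ∨ S ∨ Q   (De Morgan)
⇔ (((P ∧ ¬R) ∨ ¬P) ∧ ¬¬R) ∨ S ∨ Q   (double negation)
⇔ (((P ∧ ¬R) ∨ ¬P) ∧ R) ∨ S ∨ Q   (double negation)
⇔ (P ∧ ¬R ∧ R) ∨ (¬P ∧ R) ∨ S ∨ Q   (distribute ∧ over ∨)
⇔ (¬P ∧ R) ∨ S ∨ Q   (simplify)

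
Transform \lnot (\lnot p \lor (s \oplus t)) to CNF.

\lnot (\lnot p \lor (s \oplus t))
⇔ \lnot (\lnot p \lor ((s \lor t) \land \lnot (s \land t)))   [expand \oplus]
⇔ \lnot \lnot p \land \lnot ((s \lor t) \land \lnot (s \land t))   [De Morgan]
⇔ p \land \lnot ((s \lor t) \land \lnot (s \land t))   [double negation]
⇔ p \land (\lnot (s \lor t) \lor \lnot \lnot (s \land t))   [De Morgan]
⇔ p \land ((\lnot s \land \lnot t) \lor \lnot \lnot (s \land t))   [De Morgan]
⇔ p \land ((\lnot s \land \lnot t) \lor (s \land t))   [double negation]
⇔ p \land (\lnot s \lor s) \land (\lnot s \lor t) \land (\lnot t \lor s) \land (\lnot t \lor t)   [distribute \lor over \land]
⇔ p \land (\lnot s \lor t) \land (\lnot t \lor s)   [simplify]

p \land (\lnot s \lor t) \land (\lnot t \lor s)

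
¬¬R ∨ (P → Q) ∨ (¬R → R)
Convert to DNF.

¬¬R ∨ (P → Q) ∨ (¬R → R)
≡ ¬¬R ∨ ¬P ∨ Q ∨ (¬R → R)   — eliminate →
≡ ¬¬R ∨ ¬P ∨ Q ∨ ¬¬R ∨ R   — eliminate →
≡ R ∨ ¬P ∨ Q ∨ ¬¬R ∨ R   — double negation
≡ R ∨ ¬P ∨ Q ∨ R ∨ R   — double negation
≡ R ∨ ¬P ∨ Q   — simplify

R ∨ ¬P ∨ Q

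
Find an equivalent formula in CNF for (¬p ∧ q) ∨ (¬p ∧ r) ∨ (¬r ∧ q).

(¬p ∨ ¬r) ∧ (¬p ∨ q) ∧ (q ∨ r)

(¬p ∧ q) ∨ (¬p ∧ r) ∨ (¬r ∧ q)
≡ (¬p ∨ ¬p ∨ ¬r) ∧ (¬p ∨ ¬p ∨ q) ∧ (¬p ∨ r ∨ ¬r) ∧ (¬p ∨ r ∨ q) ∧ (q ∨ ¬p ∨ ¬r) ∧ (q ∨ ¬p ∨ q) ∧ (q ∨ r ∨ ¬r) ∧ (q ∨ r ∨ q)
≡ (¬p ∨ ¬r) ∧ (¬p ∨ q) ∧ (q ∨ r)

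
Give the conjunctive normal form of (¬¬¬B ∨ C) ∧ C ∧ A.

(¬¬¬B ∨ C) ∧ C ∧ A
≡ (¬B ∨ C) ∧ C ∧ A   — double negation
≡ C ∧ A   — simplify

C ∧ A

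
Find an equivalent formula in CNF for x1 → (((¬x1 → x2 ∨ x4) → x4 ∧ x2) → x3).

x1 → (((¬x1 → x2 ∨ x4) → x4 ∧ x2) → x3)
≡ ¬x1 ∨ (((¬x1 → x2 ∨ x4) → x4 ∧ x2) → x3)   — eliminate →
≡ ¬x1 ∨ ¬((¬x1 → x2 ∨ x4) → x4 ∧ x2) ∨ x3   — eliminate →
≡ ¬x1 ∨ ¬(¬(¬x1 → x2 ∨ x4) ∨ x4 ∧ x2) ∨ x3   — eliminate →
≡ ¬x1 ∨ ¬(¬(¬¬x1 ∨ x2 ∨ x4) ∨ x4 ∧ x2) ∨ x3   — eliminate →
≡ ¬x1 ∨ ¬¬(¬¬x1 ∨ x2 ∨ x4) ∧ ¬(x4 ∧ x2) ∨ x3   — De Morgan
≡ ¬x1 ∨ (¬¬x1 ∨ x2 ∨ x4) ∧ ¬(x4 ∧ x2) ∨ x3   — double negation
≡ ¬x1 ∨ (x1 ∨ x2 ∨ x4) ∧ ¬(x4 ∧ x2) ∨ x3   — double negation
≡ ¬x1 ∨ (x1 ∨ x2 ∨ x4) ∧ (¬x4 ∨ ¬x2) ∨ x3   — De Morgan
≡ (¬x1 ∨ x1 ∨ x2 ∨ x4 ∨ x3) ∧ (¬x1 ∨ ¬x4 ∨ ¬x2 ∨ x3)   — distribute ∨ over ∧
≡ ¬x1 ∨ ¬x4 ∨ ¬x2 ∨ x3   — simplify

¬x1 ∨ ¬x4 ∨ ¬x2 ∨ x3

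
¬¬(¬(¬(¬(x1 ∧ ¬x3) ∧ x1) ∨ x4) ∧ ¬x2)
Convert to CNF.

¬¬(¬(¬(¬(x1 ∧ ¬x3) ∧ x1) ∨ x4) ∧ ¬x2)
≡ ¬(¬(¬(x1 ∧ ¬x3) ∧ x1) ∨ x4) ∧ ¬x2   [double negation]
≡ ¬¬(¬(x1 ∧ ¬x3) ∧ x1) ∧ ¬x4 ∧ ¬x2   [De Morgan]
≡ ¬(x1 ∧ ¬x3) ∧ x1 ∧ ¬x4 ∧ ¬x2   [double negation]
≡ (¬x1 ∨ ¬¬x3) ∧ x1 ∧ ¬x4 ∧ ¬x2   [De Morgan]
≡ (¬x1 ∨ x3) ∧ x1 ∧ ¬x4 ∧ ¬x2   [double negation]

(¬x1 ∨ x3) ∧ x1 ∧ ¬x4 ∧ ¬x2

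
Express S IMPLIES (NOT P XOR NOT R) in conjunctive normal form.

(NOT S OR NOT P OR NOT R) AND (NOT S OR P OR R)

S IMPLIES (NOT P XOR NOT R)
= NOT S OR (NOT P XOR NOT R)
= NOT S OR ((NOT P OR NOT R) AND NOT (NOT P AND NOT R))
= NOT S OR ((NOT P OR NOT R) AND (NOT NOT P OR NOT NOT R))
= NOT S OR ((NOT P OR NOT R) AND (P OR NOT NOT R))
= NOT S OR ((NOT P OR NOT R) AND (P OR R))
= (NOT S OR NOT P OR NOT R) AND (NOT S OR P OR R)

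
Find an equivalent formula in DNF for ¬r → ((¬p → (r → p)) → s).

r ∨ s

¬r → ((¬p → (r → p)) → s)
≡ ¬¬r ∨ ((¬p → (r → p)) → s)   [eliminate →]
≡ ¬¬r ∨ ¬(¬p → (r → p)) ∨ s   [eliminate →]
≡ ¬¬r ∨ ¬(¬¬p ∨ (r → p)) ∨ s   [eliminate →]
≡ ¬¬r ∨ ¬(¬¬p ∨ ¬r ∨ p) ∨ s   [eliminate →]
≡ r ∨ ¬(¬¬p ∨ ¬r ∨ p) ∨ s   [double negation]
≡ r ∨ (¬¬¬p ∧ ¬¬r ∧ ¬p) ∨ s   [De Morgan]
≡ r ∨ (¬p ∧ ¬¬r ∧ ¬p) ∨ s   [double negation]
≡ r ∨ (¬p ∧ r ∧ ¬p) ∨ s   [double negation]
≡ r ∨ s   [simplify]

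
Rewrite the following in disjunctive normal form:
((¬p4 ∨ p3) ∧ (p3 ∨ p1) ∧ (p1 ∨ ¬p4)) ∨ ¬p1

((¬p4 ∨ p3) ∧ (p3 ∨ p1) ∧ (p1 ∨ ¬p4)) ∨ ¬p1
= (¬p4 ∧ p3 ∧ p1) ∨ (¬p4 ∧ p3 ∧ ¬p4) ∨ (¬p4 ∧ p1 ∧ p1) ∨ (¬p4 ∧ p1 ∧ ¬p4) ∨ (p3 ∧ p3 ∧ p1) ∨ (p3 ∧ p3 ∧ ¬p4) ∨ (p3 ∧ p1 ∧ p1) ∨ (p3 ∧ p1 ∧ ¬p4) ∨ ¬p1   — distribute ∧ over ∨
= (¬p4 ∧ p3) ∨ (¬p4 ∧ p1) ∨ (p3 ∧ p1) ∨ ¬p1   — simplify

(¬p4 ∧ p3) ∨ (¬p4 ∧ p1) ∨ (p3 ∧ p1) ∨ ¬p1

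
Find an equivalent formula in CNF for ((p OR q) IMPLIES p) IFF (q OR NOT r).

((p OR q) IMPLIES p) IFF (q OR NOT r)
= (((p OR q) IMPLIES p) IMPLIES (q OR NOT r)) AND ((q OR NOT r) IMPLIES ((p OR q) IMPLIES p))   [eliminate IFF]
= (NOT ((p OR q) IMPLIES p) OR q OR NOT r) AND ((q OR NOT r) IMPLIES ((p OR q) IMPLIES p))   [eliminate IMPLIES]
= (NOT (NOT (p OR q) OR p) OR q OR NOT r) AND ((q OR NOT r) IMPLIES ((p OR q) IMPLIES p))   [eliminate IMPLIES]
= (NOT (NOT (p OR q) OR p) OR q OR NOT r) AND (NOT (q OR NOT r) OR ((p OR q) IMPLIES p))   [eliminate IMPLIES]
= (NOT (NOT (p OR q) OR p) OR q OR NOT r) AND (NOT (q OR NOT r) OR NOT (p OR q) OR p)   [eliminate IMPLIES]
= ((NOT NOT (p OR q) AND NOT p) OR q OR NOT r) AND (NOT (q OR NOT r) OR NOT (p OR q) OR p)   [De Morgan]
= (((p OR q) AND NOT p) OR q OR NOT r) AND (NOT (q OR NOT r) OR NOT (p OR q) OR p)   [double negation]
= (((p OR q) AND NOT p) OR q OR NOT r) AND ((NOT q AND NOT NOT r) OR NOT (p OR q) OR p)   [De Morgan]
= (((p OR q) AND NOT p) OR q OR NOT r) AND ((NOT q AND r) OR NOT (p OR q) OR p)   [double negation]
= (((p OR q) AND NOT p) OR q OR NOT r) AND ((NOT q AND r) OR (NOT p AND NOT q) OR p)   [De Morgan]
= (p OR q OR q OR NOT r) AND (NOT p OR q OR NOT r) AND (NOT q OR NOT p OR p) AND (NOT q OR NOT q OR p) AND (r OR NOT p OR p) AND (r OR NOT q OR p)   [distribute OR over AND]
= (p OR q OR NOT r) AND (NOT p OR q OR NOT r) AND (NOT q OR p)   [simplify]

(p OR q OR NOT r) AND (NOT p OR q OR NOT r) AND (NOT q OR p)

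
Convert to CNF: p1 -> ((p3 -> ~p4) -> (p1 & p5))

p1 -> ((p3 -> ~p4) -> (p1 & p5))
≡ ~p1 | ((p3 -> ~p4) -> (p1 & p5))   [eliminate ->]
≡ ~p1 | ~(p3 -> ~p4) | (p1 & p5)   [eliminate ->]
≡ ~p1 | ~(~p3 | ~p4) | (p1 & p5)   [eliminate ->]
≡ ~p1 | (~~p3 & ~~p4) | (p1 & p5)   [De Morgan]
≡ ~p1 | (p3 & ~~p4) | (p1 & p5)   [double negation]
≡ ~p1 | (p3 & p4) | (p1 & p5)   [double negation]
≡ (~p1 | p3 | p1) & (~p1 | p3 | p5) & (~p1 | p4 | p1) & (~p1 | p4 | p5)   [distribute | over &]
≡ (~p1 | p3 | p5) & (~p1 | p4 | p5)   [simplify]

(~p1 | p3 | p5) & (~p1 | p4 | p5)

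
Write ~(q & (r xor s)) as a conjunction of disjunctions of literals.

~(q & (r xor s))
= ~(q & (r | s) & ~(r & s))   (expand xor)
= ~q | ~(r | s) | ~~(r & s)   (De Morgan)
= ~q | (~r & ~s) | ~~(r & s)   (De Morgan)
= ~q | (~r & ~s) | (r & s)   (double negation)
= (~q | ~r | r) & (~q | ~r | s) & (~q | ~s | r) & (~q | ~s | s)   (distribute | over &)
= (~q | ~r | s) & (~q | ~s | r)   (simplify)

(~q | ~r | s) & (~q | ~s | r)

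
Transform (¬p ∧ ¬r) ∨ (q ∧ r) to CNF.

(¬p ∧ ¬r) ∨ (q ∧ r)
= (¬p ∨ q) ∧ (¬p ∨ r) ∧ (¬r ∨ q) ∧ (¬r ∨ r)   — distribute ∨ over ∧
= (¬p ∨ q) ∧ (¬p ∨ r) ∧ (¬r ∨ q)   — simplify

(¬p ∨ q) ∧ (¬p ∨ r) ∧ (¬r ∨ q)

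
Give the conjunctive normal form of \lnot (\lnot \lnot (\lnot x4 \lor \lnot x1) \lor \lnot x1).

x4 \land x1

\lnot (\lnot \lnot (\lnot x4 \lor \lnot x1) \lor \lnot x1)
⇔ \lnot \lnot \lnot (\lnot x4 \lor \lnot x1) \land \lnot \lnot x1   (De Morgan)
⇔ \lnot (\lnot x4 \lor \lnot x1) \land \lnot \lnot x1   (double negation)
⇔ \lnot \lnot x4 \land \lnot \lnot x1 \land \lnot \lnot x1   (De Morgan)
⇔ x4 \land \lnot \lnot x1 \land \lnot \lnot x1   (double negation)
⇔ x4 \land x1 \land \lnot \lnot x1   (double negation)
⇔ x4 \land x1 \land x1   (double negation)
⇔ x4 \land x1   (simplify)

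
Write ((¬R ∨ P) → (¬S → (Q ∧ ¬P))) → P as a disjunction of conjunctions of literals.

(¬R ∧ ¬S ∧ ¬Q) ∨ P

((¬R ∨ P) → (¬S → (Q ∧ ¬P))) → P
⇔ ¬((¬R ∨ P) → (¬S → (Q ∧ ¬P))) ∨ P   (eliminate →)
⇔ ¬(¬(¬R ∨ P) ∨ (¬S → (Q ∧ ¬P))) ∨ P   (eliminate →)
⇔ ¬(¬(¬R ∨ P) ∨ ¬¬S ∨ (Q ∧ ¬P)) ∨ P   (eliminate →)
⇔ (¬¬(¬R ∨ P) ∧ ¬¬¬S ∧ ¬(Q ∧ ¬P)) ∨ P   (De Morgan)
⇔ ((¬R ∨ P) ∧ ¬¬¬S ∧ ¬(Q ∧ ¬P)) ∨ P   (double negation)
⇔ ((¬R ∨ P) ∧ ¬S ∧ ¬(Q ∧ ¬P)) ∨ P   (double negation)
⇔ ((¬R ∨ P) ∧ ¬S ∧ (¬Q ∨ ¬¬P)) ∨ P   (De Morgan)
⇔ ((¬R ∨ P) ∧ ¬S ∧ (¬Q ∨ P)) ∨ P   (double negation)
⇔ (¬R ∧ ¬S ∧ ¬Q) ∨ (¬R ∧ ¬S ∧ P) ∨ (P ∧ ¬S ∧ ¬Q) ∨ (P ∧ ¬S ∧ P) ∨ P   (distribute ∧ over ∨)
⇔ (¬R ∧ ¬S ∧ ¬Q) ∨ P   (simplify)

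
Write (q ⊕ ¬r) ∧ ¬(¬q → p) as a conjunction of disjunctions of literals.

(q ⊕ ¬r) ∧ ¬(¬q → p)
⇔ (q ∨ ¬r) ∧ ¬(q ∧ ¬r) ∧ ¬(¬q → p)   [expand ⊕]
⇔ (q ∨ ¬r) ∧ ¬(q ∧ ¬r) ∧ ¬(¬¬q ∨ p)   [eliminate →]
⇔ (q ∨ ¬r) ∧ (¬q ∨ ¬¬r) ∧ ¬(¬¬q ∨ p)   [De Morgan]
⇔ (q ∨ ¬r) ∧ (¬q ∨ r) ∧ ¬(¬¬q ∨ p)   [double negation]
⇔ (q ∨ ¬r) ∧ (¬q ∨ r) ∧ ¬¬¬q ∧ ¬p   [De Morgan]
⇔ (q ∨ ¬r) ∧ (¬q ∨ r) ∧ ¬q ∧ ¬p   [double negation]
⇔ (q ∨ ¬r) ∧ ¬q ∧ ¬p   [simplify]

(q ∨ ¬r) ∧ ¬q ∧ ¬p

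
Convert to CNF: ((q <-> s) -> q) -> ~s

((q <-> s) -> q) -> ~s
≡ ~((q <-> s) -> q) | ~s
≡ ~(~(q <-> s) | q) | ~s
≡ ~(~((q -> s) & (s -> q)) | q) | ~s
≡ ~(~((~q | s) & (s -> q)) | q) | ~s
≡ ~(~((~q | s) & (~s | q)) | q) | ~s
≡ (~~((~q | s) & (~s | q)) & ~q) | ~s
≡ ((~q | s) & (~s | q) & ~q) | ~s
≡ (~q | s | ~s) & (~s | q | ~s) & (~q | ~s)
≡ (~s | q) & (~q | ~s)

(~s | q) & (~q | ~s)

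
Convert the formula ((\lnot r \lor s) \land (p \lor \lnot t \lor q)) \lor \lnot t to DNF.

((\lnot r \lor s) \land (p \lor \lnot t \lor q)) \lor \lnot t
⇔ (\lnot r \land p) \lor (\lnot r \land \lnot t) \lor (\lnot r \land q) \lor (s \land p) \lor (s \land \lnot t) \lor (s \land q) \lor \lnot t   (distribute \land over \lor)
⇔ (\lnot r \land p) \lor (\lnot r \land q) \lor (s \land p) \lor (s \land q) \lor \lnot t   (simplify)

(\lnot r \land p) \lor (\lnot r \land q) \lor (s \land p) \lor (s \land q) \lor \lnot t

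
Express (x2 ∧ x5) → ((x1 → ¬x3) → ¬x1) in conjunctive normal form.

(x2 ∧ x5) → ((x1 → ¬x3) → ¬x1)
≡ ¬(x2 ∧ x5) ∨ ((x1 → ¬x3) → ¬x1)   [eliminate →]
≡ ¬(x2 ∧ x5) ∨ ¬(x1 → ¬x3) ∨ ¬x1   [eliminate →]
≡ ¬(x2 ∧ x5) ∨ ¬(¬x1 ∨ ¬x3) ∨ ¬x1   [eliminate →]
≡ ¬x2 ∨ ¬x5 ∨ ¬(¬x1 ∨ ¬x3) ∨ ¬x1   [De Morgan]
≡ ¬x2 ∨ ¬x5 ∨ (¬¬x1 ∧ ¬¬x3) ∨ ¬x1   [De Morgan]
≡ ¬x2 ∨ ¬x5 ∨ (x1 ∧ ¬¬x3) ∨ ¬x1   [double negation]
≡ ¬x2 ∨ ¬x5 ∨ (x1 ∧ x3) ∨ ¬x1   [double negation]
≡ (¬x2 ∨ ¬x5 ∨ x1 ∨ ¬x1) ∧ (¬x2 ∨ ¬x5 ∨ x3 ∨ ¬x1)   [distribute ∨ over ∧]
≡ ¬x2 ∨ ¬x5 ∨ x3 ∨ ¬x1   [simplify]

¬x2 ∨ ¬x5 ∨ x3 ∨ ¬x1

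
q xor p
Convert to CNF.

q xor p
⇔ (q | p) & ~(q & p)   [expand xor]
⇔ (q | p) & (~q | ~p)   [De Morgan]

(q | p) & (~q | ~p)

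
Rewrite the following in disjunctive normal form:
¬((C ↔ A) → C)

¬C ∧ ¬A

¬((C ↔ A) → C)
⇔ ¬(¬(C ↔ A) ∨ C)   [eliminate →]
⇔ ¬(¬((C → A) ∧ (A → C)) ∨ C)   [eliminate ↔]
⇔ ¬(¬((¬C ∨ A) ∧ (A → C)) ∨ C)   [eliminate →]
⇔ ¬(¬((¬C ∨ A) ∧ (¬A ∨ C)) ∨ C)   [eliminate →]
⇔ ¬¬((¬C ∨ A) ∧ (¬A ∨ C)) ∧ ¬C   [De Morgan]
⇔ (¬C ∨ A) ∧ (¬A ∨ C) ∧ ¬C   [double negation]
⇔ (¬C ∧ ¬A ∧ ¬C) ∨ (¬C ∧ C ∧ ¬C) ∨ (A ∧ ¬A ∧ ¬C) ∨ (A ∧ C ∧ ¬C)   [distribute ∧ over ∨]
⇔ ¬C ∧ ¬A   [simplify]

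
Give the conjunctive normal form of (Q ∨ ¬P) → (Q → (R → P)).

¬Q ∨ ¬R ∨ P

(Q ∨ ¬P) → (Q → (R → P))
⇔ ¬(Q ∨ ¬P) ∨ (Q → (R → P))   — eliminate →
⇔ ¬(Q ∨ ¬P) ∨ ¬Q ∨ (R → P)   — eliminate →
⇔ ¬(Q ∨ ¬P) ∨ ¬Q ∨ ¬R ∨ P   — eliminate →
⇔ (¬Q ∧ ¬¬P) ∨ ¬Q ∨ ¬R ∨ P   — De Morgan
⇔ (¬Q ∧ P) ∨ ¬Q ∨ ¬R ∨ P   — double negation
⇔ (¬Q ∨ ¬Q ∨ ¬R ∨ P) ∧ (P ∨ ¬Q ∨ ¬R ∨ P)   — distribute ∨ over ∧
⇔ ¬Q ∨ ¬R ∨ P   — simplify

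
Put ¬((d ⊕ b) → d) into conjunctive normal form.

(d ∨ b) ∧ ¬d

¬((d ⊕ b) → d)
≡ ¬(¬(d ⊕ b) ∨ d)   (eliminate →)
≡ ¬(¬((d ∨ b) ∧ ¬(d ∧ b)) ∨ d)   (expand ⊕)
≡ ¬¬((d ∨ b) ∧ ¬(d ∧ b)) ∧ ¬d   (De Morgan)
≡ (d ∨ b) ∧ ¬(d ∧ b) ∧ ¬d   (double negation)
≡ (d ∨ b) ∧ (¬d ∨ ¬b) ∧ ¬d   (De Morgan)
≡ (d ∨ b) ∧ ¬d   (simplify)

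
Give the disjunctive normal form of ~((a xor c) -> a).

~a & c

~((a xor c) -> a)
≡ ~(~(a xor c) | a)   — eliminate ->
≡ ~(~((a & ~c) | (~a & c)) | a)   — expand xor
≡ ~~((a & ~c) | (~a & c)) & ~a   — De Morgan
≡ ((a & ~c) | (~a & c)) & ~a   — double negation
≡ (a & ~c & ~a) | (~a & c & ~a)   — distribute & over |
≡ ~a & c   — simplify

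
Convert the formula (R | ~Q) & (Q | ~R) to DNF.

(R | ~Q) & (Q | ~R)
≡ (R & Q) | (R & ~R) | (~Q & Q) | (~Q & ~R)   [distribute & over |]
≡ (R & Q) | (~Q & ~R)   [simplify]

(R & Q) | (~Q & ~R)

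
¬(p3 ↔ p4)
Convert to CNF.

(p3 ∨ p4) ∧ (¬p4 ∨ ¬p3)

¬(p3 ↔ p4)
≡ ¬((p3 → p4) ∧ (p4 → p3))   (eliminate ↔)
≡ ¬((¬p3 ∨ p4) ∧ (p4 → p3))   (eliminate →)
≡ ¬((¬p3 ∨ p4) ∧ (¬p4 ∨ p3))   (eliminate →)
≡ ¬(¬p3 ∨ p4) ∨ ¬(¬p4 ∨ p3)   (De Morgan)
≡ ¬¬p3 ∧ ¬p4 ∨ ¬(¬p4 ∨ p3)   (De Morgan)
≡ p3 ∧ ¬p4 ∨ ¬(¬p4 ∨ p3)   (double negation)
≡ p3 ∧ ¬p4 ∨ ¬¬p4 ∧ ¬p3   (De Morgan)
≡ p3 ∧ ¬p4 ∨ p4 ∧ ¬p3   (double negation)
≡ (p3 ∨ p4) ∧ (p3 ∨ ¬p3) ∧ (¬p4 ∨ p4) ∧ (¬p4 ∨ ¬p3)   (distribute ∨ over ∧)
≡ (p3 ∨ p4) ∧ (¬p4 ∨ ¬p3)   (simplify)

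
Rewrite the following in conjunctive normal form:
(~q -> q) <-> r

(~q | r) & (~r | q)

(~q -> q) <-> r
= ((~q -> q) -> r) & (r -> (~q -> q))   (eliminate <->)
= (~(~q -> q) | r) & (r -> (~q -> q))   (eliminate ->)
= (~(~~q | q) | r) & (r -> (~q -> q))   (eliminate ->)
= (~(~~q | q) | r) & (~r | (~q -> q))   (eliminate ->)
= (~(~~q | q) | r) & (~r | ~~q | q)   (eliminate ->)
= ((~~~q & ~q) | r) & (~r | ~~q | q)   (De Morgan)
= ((~q & ~q) | r) & (~r | ~~q | q)   (double negation)
= ((~q & ~q) | r) & (~r | q | q)   (double negation)
= (~q | r) & (~q | r) & (~r | q | q)   (distribute | over &)
= (~q | r) & (~r | q)   (simplify)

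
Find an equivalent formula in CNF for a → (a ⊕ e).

a → (a ⊕ e)
= ¬a ∨ (a ⊕ e)   — eliminate →
= ¬a ∨ ((a ∨ e) ∧ ¬(a ∧ e))   — expand ⊕
= ¬a ∨ ((a ∨ e) ∧ (¬a ∨ ¬e))   — De Morgan
= (¬a ∨ a ∨ e) ∧ (¬a ∨ ¬a ∨ ¬e)   — distribute ∨ over ∧
= ¬a ∨ ¬e   — simplify

¬a ∨ ¬e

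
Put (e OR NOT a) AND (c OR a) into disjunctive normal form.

(e AND c) OR (e AND a) OR (NOT a AND c)

(e OR NOT a) AND (c OR a)
⇔ (e AND c) OR (e AND a) OR (NOT a AND c) OR (NOT a AND a)   — distribute AND over OR
⇔ (e AND c) OR (e AND a) OR (NOT a AND c)   — simplify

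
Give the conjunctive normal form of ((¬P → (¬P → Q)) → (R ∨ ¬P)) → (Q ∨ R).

P ∨ Q ∨ R

((¬P → (¬P → Q)) → (R ∨ ¬P)) → (Q ∨ R)
⇔ ¬((¬P → (¬P → Q)) → (R ∨ ¬P)) ∨ Q ∨ R   — eliminate →
⇔ ¬(¬(¬P → (¬P → Q)) ∨ R ∨ ¬P) ∨ Q ∨ R   — eliminate →
⇔ ¬(¬(¬¬P ∨ (¬P → Q)) ∨ R ∨ ¬P) ∨ Q ∨ R   — eliminate →
⇔ ¬(¬(¬¬P ∨ ¬¬P ∨ Q) ∨ R ∨ ¬P) ∨ Q ∨ R   — eliminate →
⇔ (¬¬(¬¬P ∨ ¬¬P ∨ Q) ∧ ¬R ∧ ¬¬P) ∨ Q ∨ R   — De Morgan
⇔ ((¬¬P ∨ ¬¬P ∨ Q) ∧ ¬R ∧ ¬¬P) ∨ Q ∨ R   — double negation
⇔ ((P ∨ ¬¬P ∨ Q) ∧ ¬R ∧ ¬¬P) ∨ Q ∨ R   — double negation
⇔ ((P ∨ P ∨ Q) ∧ ¬R ∧ ¬¬P) ∨ Q ∨ R   — double negation
⇔ ((P ∨ P ∨ Q) ∧ ¬R ∧ P) ∨ Q ∨ R   — double negation
⇔ (P ∨ P ∨ Q ∨ Q ∨ R) ∧ (¬R ∨ Q ∨ R) ∧ (P ∨ Q ∨ R)   — distribute ∨ over ∧
⇔ P ∨ Q ∨ R   — simplify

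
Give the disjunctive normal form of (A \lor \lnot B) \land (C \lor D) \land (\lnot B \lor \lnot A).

(\lnot B \land C) \lor (\lnot B \land D)

(A \lor \lnot B) \land (C \lor D) \land (\lnot B \lor \lnot A)
= (A \land C \land \lnot B) \lor (A \land C \land \lnot A) \lor (A \land D \land \lnot B) \lor (A \land D \land \lnot A) \lor (\lnot B \land C \land \lnot B) \lor (\lnot B \land C \land \lnot A) \lor (\lnot B \land D \land \lnot B) \lor (\lnot B \land D \land \lnot A)
= (\lnot B \land C) \lor (\lnot B \land D)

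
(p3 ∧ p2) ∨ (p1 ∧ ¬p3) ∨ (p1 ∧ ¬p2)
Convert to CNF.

(p3 ∧ p2) ∨ (p1 ∧ ¬p3) ∨ (p1 ∧ ¬p2)
≡ (p3 ∨ p1 ∨ p1) ∧ (p3 ∨ p1 ∨ ¬p2) ∧ (p3 ∨ ¬p3 ∨ p1) ∧ (p3 ∨ ¬p3 ∨ ¬p2) ∧ (p2 ∨ p1 ∨ p1) ∧ (p2 ∨ p1 ∨ ¬p2) ∧ (p2 ∨ ¬p3 ∨ p1) ∧ (p2 ∨ ¬p3 ∨ ¬p2)   [distribute ∨ over ∧]
≡ (p3 ∨ p1) ∧ (p2 ∨ p1)   [simplify]

(p3 ∨ p1) ∧ (p2 ∨ p1)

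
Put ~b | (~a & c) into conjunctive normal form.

~b | (~a & c)
= (~b | ~a) & (~b | c)   — distribute | over &

(~b | ~a) & (~b | c)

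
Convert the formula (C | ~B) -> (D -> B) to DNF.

(C | ~B) -> (D -> B)
≡ ~(C | ~B) | (D -> B)   (eliminate ->)
≡ ~(C | ~B) | ~D | B   (eliminate ->)
≡ (~C & ~~B) | ~D | B   (De Morgan)
≡ (~C & B) | ~D | B   (double negation)
≡ ~D | B   (simplify)

~D | B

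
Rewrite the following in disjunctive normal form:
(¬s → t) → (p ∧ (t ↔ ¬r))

(¬s → t) → (p ∧ (t ↔ ¬r))
≡ ¬(¬s → t) ∨ (p ∧ (t ↔ ¬r))   [eliminate →]
≡ ¬(¬¬s ∨ t) ∨ (p ∧ (t ↔ ¬r))   [eliminate →]
≡ ¬(¬¬s ∨ t) ∨ (p ∧ (t → ¬r) ∧ (¬r → t))   [eliminate ↔]
≡ ¬(¬¬s ∨ t) ∨ (p ∧ (¬t ∨ ¬r) ∧ (¬r → t))   [eliminate →]
≡ ¬(¬¬s ∨ t) ∨ (p ∧ (¬t ∨ ¬r) ∧ (¬¬r ∨ t))   [eliminate →]
≡ (¬¬¬s ∧ ¬t) ∨ (p ∧ (¬t ∨ ¬r) ∧ (¬¬r ∨ t))   [De Morgan]
≡ (¬s ∧ ¬t) ∨ (p ∧ (¬t ∨ ¬r) ∧ (¬¬r ∨ t))   [double negation]
≡ (¬s ∧ ¬t) ∨ (p ∧ (¬t ∨ ¬r) ∧ (r ∨ t))   [double negation]
≡ (¬s ∧ ¬t) ∨ (p ∧ ¬t ∧ r) ∨ (p ∧ ¬t ∧ t) ∨ (p ∧ ¬r ∧ r) ∨ (p ∧ ¬r ∧ t)   [distribute ∧ over ∨]
≡ (¬s ∧ ¬t) ∨ (p ∧ ¬t ∧ r) ∨ (p ∧ ¬r ∧ t)   [simplify]

(¬s ∧ ¬t) ∨ (p ∧ ¬t ∧ r) ∨ (p ∧ ¬r ∧ t)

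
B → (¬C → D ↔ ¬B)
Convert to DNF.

¬B ∨ ¬C ∧ ¬D ∧ B

B → (¬C → D ↔ ¬B)
≡ ¬B ∨ (¬C → D ↔ ¬B)   [eliminate →]
≡ ¬B ∨ ((¬C → D) → ¬B) ∧ (¬B → (¬C → D))   [eliminate ↔]
≡ ¬B ∨ (¬(¬C → D) ∨ ¬B) ∧ (¬B → (¬C → D))   [eliminate →]
≡ ¬B ∨ (¬(¬¬C ∨ D) ∨ ¬B) ∧ (¬B → (¬C → D))   [eliminate →]
≡ ¬B ∨ (¬(¬¬C ∨ D) ∨ ¬B) ∧ (¬¬B ∨ (¬C → D))   [eliminate →]
≡ ¬B ∨ (¬(¬¬C ∨ D) ∨ ¬B) ∧ (¬¬B ∨ ¬¬C ∨ D)   [eliminate →]
≡ ¬B ∨ (¬¬¬C ∧ ¬D ∨ ¬B) ∧ (¬¬B ∨ ¬¬C ∨ D)   [De Morgan]
≡ ¬B ∨ (¬C ∧ ¬D ∨ ¬B) ∧ (¬¬B ∨ ¬¬C ∨ D)   [double negation]
≡ ¬B ∨ (¬C ∧ ¬D ∨ ¬B) ∧ (B ∨ ¬¬C ∨ D)   [double negation]
≡ ¬B ∨ (¬C ∧ ¬D ∨ ¬B) ∧ (B ∨ C ∨ D)   [double negation]
≡ ¬B ∨ ¬C ∧ ¬D ∧ B ∨ ¬C ∧ ¬D ∧ C ∨ ¬C ∧ ¬D ∧ D ∨ ¬B ∧ B ∨ ¬B ∧ C ∨ ¬B ∧ D   [distribute ∧ over ∨]
≡ ¬B ∨ ¬C ∧ ¬D ∧ B   [simplify]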